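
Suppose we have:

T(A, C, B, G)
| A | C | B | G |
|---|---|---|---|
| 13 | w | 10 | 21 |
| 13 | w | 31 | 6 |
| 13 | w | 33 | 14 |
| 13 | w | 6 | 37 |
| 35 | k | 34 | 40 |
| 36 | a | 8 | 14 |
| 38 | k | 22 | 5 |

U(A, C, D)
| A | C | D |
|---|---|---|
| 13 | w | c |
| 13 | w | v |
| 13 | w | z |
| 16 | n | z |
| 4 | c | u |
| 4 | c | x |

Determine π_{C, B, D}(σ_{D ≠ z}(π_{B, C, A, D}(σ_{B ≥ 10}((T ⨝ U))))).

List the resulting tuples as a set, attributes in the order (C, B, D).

T ⋈ U (natural join on A, C): {(13, w, 10, 21, c), (13, w, 10, 21, v), (13, w, 10, 21, z), (13, w, 31, 6, c), (13, w, 31, 6, v), (13, w, 31, 6, z), (13, w, 33, 14, c), (13, w, 33, 14, v), (13, w, 33, 14, z), (13, w, 6, 37, c), (13, w, 6, 37, v), (13, w, 6, 37, z)}
Filtering on B ≥ 10 leaves {(13, w, 10, 21, c), (13, w, 10, 21, v), (13, w, 10, 21, z), (13, w, 31, 6, c), (13, w, 31, 6, v), (13, w, 31, 6, z), (13, w, 33, 14, c), (13, w, 33, 14, v), (13, w, 33, 14, z)}.
Keep only column(s) B, C, A, D: {(10, w, 13, c), (10, w, 13, v), (10, w, 13, z), (31, w, 13, c), (31, w, 13, v), (31, w, 13, z), (33, w, 13, c), (33, w, 13, v), (33, w, 13, z)}
Filtering on D ≠ z leaves {(10, w, 13, c), (10, w, 13, v), (31, w, 13, c), (31, w, 13, v), (33, w, 13, c), (33, w, 13, v)}.
Keep only column(s) C, B, D: {(w, 10, c), (w, 10, v), (w, 31, c), (w, 31, v), (w, 33, c), (w, 33, v)}

{(w, 10, c), (w, 10, v), (w, 31, c), (w, 31, v), (w, 33, c), (w, 33, v)}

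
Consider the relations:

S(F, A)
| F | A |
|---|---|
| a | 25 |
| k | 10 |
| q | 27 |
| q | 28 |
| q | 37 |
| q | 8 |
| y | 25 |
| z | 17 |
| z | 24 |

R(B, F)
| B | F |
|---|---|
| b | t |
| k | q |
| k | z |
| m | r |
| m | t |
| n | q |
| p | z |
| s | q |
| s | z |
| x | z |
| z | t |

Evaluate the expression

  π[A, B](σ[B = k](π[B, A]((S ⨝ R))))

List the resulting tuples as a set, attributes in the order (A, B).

{(17, k), (24, k), (27, k), (28, k), (37, k), (8, k)}

Joining S and R on F yields {(q, 27, k), (q, 27, n), (q, 27, s), (q, 28, k), (q, 28, n), (q, 28, s), (q, 37, k), (q, 37, n), (q, 37, s), (q, 8, k), (q, 8, n), (q, 8, s), (z, 17, k), (z, 17, p), (z, 17, s), (z, 17, x), (z, 24, k), (z, 24, p), (z, 24, s), (z, 24, x)}.
Projecting to B, A: {(k, 17), (k, 24), (k, 27), (k, 28), (k, 37), (k, 8), (n, 27), (n, 28), (n, 37), (n, 8), (p, 17), (p, 24), (s, 17), (s, 24), (s, 27), (s, 28), (s, 37), (s, 8), (x, 17), (x, 24)}
σ[B = k]: keep tuples satisfying B = k → {(k, 17), (k, 24), (k, 27), (k, 28), (k, 37), (k, 8)}
Projecting to A, B: {(17, k), (24, k), (27, k), (28, k), (37, k), (8, k)}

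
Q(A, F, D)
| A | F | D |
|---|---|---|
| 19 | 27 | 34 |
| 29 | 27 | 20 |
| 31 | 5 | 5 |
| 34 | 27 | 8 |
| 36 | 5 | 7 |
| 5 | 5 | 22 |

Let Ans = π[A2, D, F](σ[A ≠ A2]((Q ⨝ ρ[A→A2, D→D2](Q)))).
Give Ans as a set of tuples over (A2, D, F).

ρ[A→A2, D→D2]: schema becomes (A2, F, D2); tuples unchanged.
Joining Q and ρ[A→A2, D→D2](Q) on F yields {(19, 27, 34, 19, 34), (19, 27, 34, 29, 20), (19, 27, 34, 34, 8), (29, 27, 20, 19, 34), (29, 27, 20, 29, 20), (29, 27, 20, 34, 8), (31, 5, 5, 31, 5), (31, 5, 5, 36, 7), (31, 5, 5, 5, 22), (34, 27, 8, 19, 34), (34, 27, 8, 29, 20), (34, 27, 8, 34, 8), (36, 5, 7, 31, 5), (36, 5, 7, 36, 7), (36, 5, 7, 5, 22), (5, 5, 22, 31, 5), (5, 5, 22, 36, 7), (5, 5, 22, 5, 22)}.
σ[A ≠ A2]: keep tuples satisfying A ≠ A2 → {(19, 27, 34, 29, 20), (19, 27, 34, 34, 8), (29, 27, 20, 19, 34), (29, 27, 20, 34, 8), (31, 5, 5, 36, 7), (31, 5, 5, 5, 22), (34, 27, 8, 19, 34), (34, 27, 8, 29, 20), (36, 5, 7, 31, 5), (36, 5, 7, 5, 22), (5, 5, 22, 31, 5), (5, 5, 22, 36, 7)}
π[A2, D, F]: project onto (A2, D, F) → {(19, 20, 27), (19, 8, 27), (29, 34, 27), (29, 8, 27), (31, 22, 5), (31, 7, 5), (34, 20, 27), (34, 34, 27), (36, 22, 5), (36, 5, 5), (5, 5, 5), (5, 7, 5)}

{(19, 20, 27), (19, 8, 27), (29, 34, 27), (29, 8, 27), (31, 22, 5), (31, 7, 5), (34, 20, 27), (34, 34, 27), (36, 22, 5), (36, 5, 5), (5, 5, 5), (5, 7, 5)}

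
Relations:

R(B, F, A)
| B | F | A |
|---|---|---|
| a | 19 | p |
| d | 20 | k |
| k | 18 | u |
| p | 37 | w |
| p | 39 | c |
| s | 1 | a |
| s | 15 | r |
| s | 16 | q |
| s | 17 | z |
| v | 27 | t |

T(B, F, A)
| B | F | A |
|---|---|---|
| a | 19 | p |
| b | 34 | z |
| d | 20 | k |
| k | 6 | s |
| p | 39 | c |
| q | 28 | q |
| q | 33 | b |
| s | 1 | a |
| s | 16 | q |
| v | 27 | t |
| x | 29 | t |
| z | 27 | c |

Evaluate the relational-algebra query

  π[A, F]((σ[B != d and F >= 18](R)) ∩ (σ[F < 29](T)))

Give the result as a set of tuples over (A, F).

Filtering on B != d and F >= 18 leaves {(a, 19, p), (k, 18, u), (p, 37, w), (p, 39, c), (v, 27, t)}.
Filtering on F < 29 leaves {(a, 19, p), (d, 20, k), (k, 6, s), (q, 28, q), (s, 1, a), (s, 16, q), (v, 27, t), (z, 27, c)}.
Taking the intersection: {(a, 19, p), (v, 27, t)}
Projecting to A, F: {(p, 19), (t, 27)}

{(p, 19), (t, 27)}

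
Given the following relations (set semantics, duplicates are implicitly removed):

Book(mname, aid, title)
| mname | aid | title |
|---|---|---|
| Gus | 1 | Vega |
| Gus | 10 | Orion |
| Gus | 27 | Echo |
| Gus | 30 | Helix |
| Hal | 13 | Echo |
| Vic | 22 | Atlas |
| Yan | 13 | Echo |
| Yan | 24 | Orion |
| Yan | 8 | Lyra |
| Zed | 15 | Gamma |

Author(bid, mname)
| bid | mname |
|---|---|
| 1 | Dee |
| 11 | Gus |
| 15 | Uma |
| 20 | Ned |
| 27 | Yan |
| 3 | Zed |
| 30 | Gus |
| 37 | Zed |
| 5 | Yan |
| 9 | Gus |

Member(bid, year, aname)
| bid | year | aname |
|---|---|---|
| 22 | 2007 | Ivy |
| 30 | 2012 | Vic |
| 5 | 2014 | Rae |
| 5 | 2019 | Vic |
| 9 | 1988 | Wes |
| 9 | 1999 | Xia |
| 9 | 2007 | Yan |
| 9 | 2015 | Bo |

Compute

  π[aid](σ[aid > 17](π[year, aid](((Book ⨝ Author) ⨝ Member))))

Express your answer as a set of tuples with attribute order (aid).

{24, 27, 30}

Natural join on mname: {(Gus, 1, Vega, 11), (Gus, 1, Vega, 30), (Gus, 1, Vega, 9), (Gus, 10, Orion, 11), (Gus, 10, Orion, 30), (Gus, 10, Orion, 9), (Gus, 27, Echo, 11), (Gus, 27, Echo, 30), (Gus, 27, Echo, 9), (Gus, 30, Helix, 11), (Gus, 30, Helix, 30), (Gus, 30, Helix, 9), (Yan, 13, Echo, 27), (Yan, 13, Echo, 5), (Yan, 24, Orion, 27), (Yan, 24, Orion, 5), (Yan, 8, Lyra, 27), (Yan, 8, Lyra, 5), (Zed, 15, Gamma, 3), (Zed, 15, Gamma, 37)}
Natural join on bid: {(Gus, 1, Vega, 30, 2012, Vic), (Gus, 1, Vega, 9, 1988, Wes), (Gus, 1, Vega, 9, 1999, Xia), (Gus, 1, Vega, 9, 2007, Yan), (Gus, 1, Vega, 9, 2015, Bo), (Gus, 10, Orion, 30, 2012, Vic), (Gus, 10, Orion, 9, 1988, Wes), (Gus, 10, Orion, 9, 1999, Xia), (Gus, 10, Orion, 9, 2007, Yan), (Gus, 10, Orion, 9, 2015, Bo), (Gus, 27, Echo, 30, 2012, Vic), (Gus, 27, Echo, 9, 1988, Wes), (Gus, 27, Echo, 9, 1999, Xia), (Gus, 27, Echo, 9, 2007, Yan), (Gus, 27, Echo, 9, 2015, Bo), (Gus, 30, Helix, 30, 2012, Vic), (Gus, 30, Helix, 9, 1988, Wes), (Gus, 30, Helix, 9, 1999, Xia), (Gus, 30, Helix, 9, 2007, Yan), (Gus, 30, Helix, 9, 2015, Bo), (Yan, 13, Echo, 5, 2014, Rae), (Yan, 13, Echo, 5, 2019, Vic), (Yan, 24, Orion, 5, 2014, Rae), (Yan, 24, Orion, 5, 2019, Vic), (Yan, 8, Lyra, 5, 2014, Rae), (Yan, 8, Lyra, 5, 2019, Vic)}
π_{year, aid} gives {(1988, 1), (1988, 10), (1988, 27), (1988, 30), (1999, 1), (1999, 10), (1999, 27), (1999, 30), (2007, 1), (2007, 10), (2007, 27), (2007, 30), (2012, 1), (2012, 10), (2012, 27), (2012, 30), (2014, 13), (2014, 24), (2014, 8), (2015, 1), (2015, 10), (2015, 27), (2015, 30), (2019, 13), (2019, 24), (2019, 8)}.
σ[aid > 17]: keep tuples satisfying aid > 17 → {(1988, 27), (1988, 30), (1999, 27), (1999, 30), (2007, 27), (2007, 30), (2012, 27), (2012, 30), (2014, 24), (2015, 27), (2015, 30), (2019, 24)}
π_{aid} gives {24, 27, 30} (9 duplicate(s) eliminated).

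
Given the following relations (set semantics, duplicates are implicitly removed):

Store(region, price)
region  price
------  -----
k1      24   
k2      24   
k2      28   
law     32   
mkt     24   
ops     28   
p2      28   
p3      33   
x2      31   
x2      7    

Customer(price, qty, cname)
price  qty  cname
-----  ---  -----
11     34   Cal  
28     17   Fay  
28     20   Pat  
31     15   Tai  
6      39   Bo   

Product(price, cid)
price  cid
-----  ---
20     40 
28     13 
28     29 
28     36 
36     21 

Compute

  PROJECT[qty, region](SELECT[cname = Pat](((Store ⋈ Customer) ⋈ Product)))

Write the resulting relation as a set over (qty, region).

Store ⋈ Customer (natural join on price): {(k2, 28, 17, Fay), (k2, 28, 20, Pat), (ops, 28, 17, Fay), (ops, 28, 20, Pat), (p2, 28, 17, Fay), (p2, 28, 20, Pat), (x2, 31, 15, Tai)}
(Store ⋈ Customer) ⋈ Product (natural join on price): {(k2, 28, 17, Fay, 13), (k2, 28, 17, Fay, 29), (k2, 28, 17, Fay, 36), (k2, 28, 20, Pat, 13), (k2, 28, 20, Pat, 29), (k2, 28, 20, Pat, 36), (ops, 28, 17, Fay, 13), (ops, 28, 17, Fay, 29), (ops, 28, 17, Fay, 36), (ops, 28, 20, Pat, 13), (ops, 28, 20, Pat, 29), (ops, 28, 20, Pat, 36), (p2, 28, 17, Fay, 13), (p2, 28, 17, Fay, 29), (p2, 28, 17, Fay, 36), (p2, 28, 20, Pat, 13), (p2, 28, 20, Pat, 29), (p2, 28, 20, Pat, 36)}
Filtering on cname = Pat leaves {(k2, 28, 20, Pat, 13), (k2, 28, 20, Pat, 29), (k2, 28, 20, Pat, 36), (ops, 28, 20, Pat, 13), (ops, 28, 20, Pat, 29), (ops, 28, 20, Pat, 36), (p2, 28, 20, Pat, 13), (p2, 28, 20, Pat, 29), (p2, 28, 20, Pat, 36)}.
π[qty, region]: project onto (qty, region) (6 duplicate(s) eliminated) → {(20, k2), (20, ops), (20, p2)}

{(20, k2), (20, ops), (20, p2)}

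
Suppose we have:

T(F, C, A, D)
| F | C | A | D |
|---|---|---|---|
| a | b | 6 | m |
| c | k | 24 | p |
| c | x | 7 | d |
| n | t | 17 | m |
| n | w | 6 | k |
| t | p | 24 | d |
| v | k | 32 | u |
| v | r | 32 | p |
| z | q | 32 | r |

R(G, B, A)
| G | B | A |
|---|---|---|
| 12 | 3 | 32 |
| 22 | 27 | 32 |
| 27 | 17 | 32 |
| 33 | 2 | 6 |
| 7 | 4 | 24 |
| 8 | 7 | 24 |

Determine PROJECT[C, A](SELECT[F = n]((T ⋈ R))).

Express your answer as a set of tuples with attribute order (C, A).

{(w, 6)}

T ⋈ R (natural join on A): {(a, b, 6, m, 33, 2), (c, k, 24, p, 7, 4), (c, k, 24, p, 8, 7), (n, w, 6, k, 33, 2), (t, p, 24, d, 7, 4), (t, p, 24, d, 8, 7), (v, k, 32, u, 12, 3), (v, k, 32, u, 22, 27), (v, k, 32, u, 27, 17), (v, r, 32, p, 12, 3), (v, r, 32, p, 22, 27), (v, r, 32, p, 27, 17), (z, q, 32, r, 12, 3), (z, q, 32, r, 22, 27), (z, q, 32, r, 27, 17)}
σ[F = n]: keep tuples satisfying F = n → {(n, w, 6, k, 33, 2)}
π_{C, A} gives {(w, 6)}.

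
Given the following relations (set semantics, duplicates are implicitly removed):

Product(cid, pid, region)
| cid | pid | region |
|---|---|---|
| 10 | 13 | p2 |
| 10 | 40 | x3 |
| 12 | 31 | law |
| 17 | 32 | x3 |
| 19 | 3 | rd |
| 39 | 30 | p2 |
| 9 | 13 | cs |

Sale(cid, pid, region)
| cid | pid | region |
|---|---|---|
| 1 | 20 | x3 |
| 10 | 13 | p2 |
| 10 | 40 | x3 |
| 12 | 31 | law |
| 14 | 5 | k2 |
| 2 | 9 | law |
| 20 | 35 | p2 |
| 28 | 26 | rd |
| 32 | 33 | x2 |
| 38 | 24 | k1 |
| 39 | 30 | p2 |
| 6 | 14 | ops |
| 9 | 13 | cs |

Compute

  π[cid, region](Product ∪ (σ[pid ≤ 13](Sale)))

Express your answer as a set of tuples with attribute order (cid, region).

Selection pid ≤ 13: {(10, 13, p2), (14, 5, k2), (2, 9, law), (9, 13, cs)}
Taking the union: {(10, 13, p2), (10, 40, x3), (12, 31, law), (14, 5, k2), (17, 32, x3), (19, 3, rd), (2, 9, law), (39, 30, p2), (9, 13, cs)}
Keep only column(s) cid, region: {(10, p2), (10, x3), (12, law), (14, k2), (17, x3), (19, rd), (2, law), (39, p2), (9, cs)}

{(10, p2), (10, x3), (12, law), (14, k2), (17, x3), (19, rd), (2, law), (39, p2), (9, cs)}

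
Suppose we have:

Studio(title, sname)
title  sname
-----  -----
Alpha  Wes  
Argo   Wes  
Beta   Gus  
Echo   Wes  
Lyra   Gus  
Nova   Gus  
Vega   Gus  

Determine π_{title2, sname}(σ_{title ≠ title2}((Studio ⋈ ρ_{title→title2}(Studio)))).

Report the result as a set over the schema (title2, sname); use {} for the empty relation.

{(Alpha, Wes), (Argo, Wes), (Beta, Gus), (Echo, Wes), (Lyra, Gus), (Nova, Gus), (Vega, Gus)}

ρ[title→title2]: schema becomes (title2, sname); tuples unchanged.
Joining Studio and ρ_{title→title2}(Studio) on sname yields {(Alpha, Wes, Alpha), (Alpha, Wes, Argo), (Alpha, Wes, Echo), (Argo, Wes, Alpha), (Argo, Wes, Argo), (Argo, Wes, Echo), (Beta, Gus, Beta), (Beta, Gus, Lyra), (Beta, Gus, Nova), (Beta, Gus, Vega), (Echo, Wes, Alpha), (Echo, Wes, Argo), (Echo, Wes, Echo), (Lyra, Gus, Beta), (Lyra, Gus, Lyra), (Lyra, Gus, Nova), (Lyra, Gus, Vega), (Nova, Gus, Beta), (Nova, Gus, Lyra), (Nova, Gus, Nova), (Nova, Gus, Vega), (Vega, Gus, Beta), (Vega, Gus, Lyra), (Vega, Gus, Nova), (Vega, Gus, Vega)}.
Apply σ_{title ≠ title2}; surviving tuples: {(Alpha, Wes, Argo), (Alpha, Wes, Echo), (Argo, Wes, Alpha), (Argo, Wes, Echo), (Beta, Gus, Lyra), (Beta, Gus, Nova), (Beta, Gus, Vega), (Echo, Wes, Alpha), (Echo, Wes, Argo), (Lyra, Gus, Beta), (Lyra, Gus, Nova), (Lyra, Gus, Vega), (Nova, Gus, Beta), (Nova, Gus, Lyra), (Nova, Gus, Vega), (Vega, Gus, Beta), (Vega, Gus, Lyra), (Vega, Gus, Nova)}
π_{title2, sname} gives {(Alpha, Wes), (Argo, Wes), (Beta, Gus), (Echo, Wes), (Lyra, Gus), (Nova, Gus), (Vega, Gus)} (11 duplicate(s) eliminated).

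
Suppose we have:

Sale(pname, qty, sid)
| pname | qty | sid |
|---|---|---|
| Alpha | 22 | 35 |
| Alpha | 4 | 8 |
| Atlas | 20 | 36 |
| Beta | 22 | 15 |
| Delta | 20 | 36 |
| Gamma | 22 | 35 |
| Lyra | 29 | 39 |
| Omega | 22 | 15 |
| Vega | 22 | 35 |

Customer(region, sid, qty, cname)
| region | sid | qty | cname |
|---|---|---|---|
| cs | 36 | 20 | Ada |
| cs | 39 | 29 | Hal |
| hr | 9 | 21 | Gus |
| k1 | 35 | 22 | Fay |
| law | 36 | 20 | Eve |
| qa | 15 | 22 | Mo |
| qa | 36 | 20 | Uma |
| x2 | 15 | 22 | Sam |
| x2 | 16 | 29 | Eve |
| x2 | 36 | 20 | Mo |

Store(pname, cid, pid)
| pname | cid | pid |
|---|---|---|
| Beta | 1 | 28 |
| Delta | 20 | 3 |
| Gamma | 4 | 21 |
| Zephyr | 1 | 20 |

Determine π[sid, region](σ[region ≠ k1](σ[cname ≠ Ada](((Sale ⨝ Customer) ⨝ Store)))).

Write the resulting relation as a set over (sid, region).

Joining Sale and Customer on qty, sid yields {(Alpha, 22, 35, k1, Fay), (Atlas, 20, 36, cs, Ada), (Atlas, 20, 36, law, Eve), (Atlas, 20, 36, qa, Uma), (Atlas, 20, 36, x2, Mo), (Beta, 22, 15, qa, Mo), (Beta, 22, 15, x2, Sam), (Delta, 20, 36, cs, Ada), (Delta, 20, 36, law, Eve), (Delta, 20, 36, qa, Uma), (Delta, 20, 36, x2, Mo), (Gamma, 22, 35, k1, Fay), (Lyra, 29, 39, cs, Hal), (Omega, 22, 15, qa, Mo), (Omega, 22, 15, x2, Sam), (Vega, 22, 35, k1, Fay)}.
Joining (Sale ⨝ Customer) and Store on pname yields {(Beta, 22, 15, qa, Mo, 1, 28), (Beta, 22, 15, x2, Sam, 1, 28), (Delta, 20, 36, cs, Ada, 20, 3), (Delta, 20, 36, law, Eve, 20, 3), (Delta, 20, 36, qa, Uma, 20, 3), (Delta, 20, 36, x2, Mo, 20, 3), (Gamma, 22, 35, k1, Fay, 4, 21)}.
Filtering on cname ≠ Ada leaves {(Beta, 22, 15, qa, Mo, 1, 28), (Beta, 22, 15, x2, Sam, 1, 28), (Delta, 20, 36, law, Eve, 20, 3), (Delta, 20, 36, qa, Uma, 20, 3), (Delta, 20, 36, x2, Mo, 20, 3), (Gamma, 22, 35, k1, Fay, 4, 21)}.
Filtering on region ≠ k1 leaves {(Beta, 22, 15, qa, Mo, 1, 28), (Beta, 22, 15, x2, Sam, 1, 28), (Delta, 20, 36, law, Eve, 20, 3), (Delta, 20, 36, qa, Uma, 20, 3), (Delta, 20, 36, x2, Mo, 20, 3)}.
Projecting to sid, region: {(15, qa), (15, x2), (36, law), (36, qa), (36, x2)}

{(15, qa), (15, x2), (36, law), (36, qa), (36, x2)}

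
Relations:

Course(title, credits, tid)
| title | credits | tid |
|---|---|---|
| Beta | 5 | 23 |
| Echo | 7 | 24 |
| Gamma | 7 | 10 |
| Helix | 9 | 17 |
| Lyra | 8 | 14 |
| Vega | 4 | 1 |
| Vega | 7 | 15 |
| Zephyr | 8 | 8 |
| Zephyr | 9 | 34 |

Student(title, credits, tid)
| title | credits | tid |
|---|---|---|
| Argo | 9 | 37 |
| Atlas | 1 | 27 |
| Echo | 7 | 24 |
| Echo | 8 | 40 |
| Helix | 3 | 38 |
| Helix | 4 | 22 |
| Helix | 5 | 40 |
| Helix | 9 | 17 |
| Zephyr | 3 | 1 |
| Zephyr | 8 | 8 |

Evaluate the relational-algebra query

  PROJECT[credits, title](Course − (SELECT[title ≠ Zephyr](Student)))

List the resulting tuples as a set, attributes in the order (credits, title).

{(4, Vega), (5, Beta), (7, Gamma), (7, Vega), (8, Lyra), (8, Zephyr), (9, Zephyr)}

σ[title ≠ Zephyr]: keep tuples satisfying title ≠ Zephyr → {(Argo, 9, 37), (Atlas, 1, 27), (Echo, 7, 24), (Echo, 8, 40), (Helix, 3, 38), (Helix, 4, 22), (Helix, 5, 40), (Helix, 9, 17)}
Taking the difference: {(Beta, 5, 23), (Gamma, 7, 10), (Lyra, 8, 14), (Vega, 4, 1), (Vega, 7, 15), (Zephyr, 8, 8), (Zephyr, 9, 34)}
π_{credits, title} gives {(4, Vega), (5, Beta), (7, Gamma), (7, Vega), (8, Lyra), (8, Zephyr), (9, Zephyr)}.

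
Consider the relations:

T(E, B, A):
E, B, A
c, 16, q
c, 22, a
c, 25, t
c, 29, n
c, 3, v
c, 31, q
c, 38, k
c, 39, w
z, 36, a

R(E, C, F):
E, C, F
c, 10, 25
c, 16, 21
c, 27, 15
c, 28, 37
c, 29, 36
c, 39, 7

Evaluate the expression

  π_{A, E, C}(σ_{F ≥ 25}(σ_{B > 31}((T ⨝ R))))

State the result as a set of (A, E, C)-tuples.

{(k, c, 10), (k, c, 28), (k, c, 29), (w, c, 10), (w, c, 28), (w, c, 29)}

Joining T and R on E yields {(c, 16, q, 10, 25), (c, 16, q, 16, 21), (c, 16, q, 27, 15), (c, 16, q, 28, 37), (c, 16, q, 29, 36), (c, 16, q, 39, 7), (c, 22, a, 10, 25), (c, 22, a, 16, 21), (c, 22, a, 27, 15), (c, 22, a, 28, 37), (c, 22, a, 29, 36), (c, 22, a, 39, 7), (c, 25, t, 10, 25), (c, 25, t, 16, 21), (c, 25, t, 27, 15), (c, 25, t, 28, 37), (c, 25, t, 29, 36), (c, 25, t, 39, 7), (c, 29, n, 10, 25), (c, 29, n, 16, 21), (c, 29, n, 27, 15), (c, 29, n, 28, 37), (c, 29, n, 29, 36), (c, 29, n, 39, 7), (c, 3, v, 10, 25), (c, 3, v, 16, 21), (c, 3, v, 27, 15), (c, 3, v, 28, 37), (c, 3, v, 29, 36), (c, 3, v, 39, 7), (c, 31, q, 10, 25), (c, 31, q, 16, 21), (c, 31, q, 27, 15), (c, 31, q, 28, 37), (c, 31, q, 29, 36), (c, 31, q, 39, 7), (c, 38, k, 10, 25), (c, 38, k, 16, 21), (c, 38, k, 27, 15), (c, 38, k, 28, 37), (c, 38, k, 29, 36), (c, 38, k, 39, 7), (c, 39, w, 10, 25), (c, 39, w, 16, 21), (c, 39, w, 27, 15), (c, 39, w, 28, 37), (c, 39, w, 29, 36), (c, 39, w, 39, 7)}.
Apply σ_{B > 31}; surviving tuples: {(c, 38, k, 10, 25), (c, 38, k, 16, 21), (c, 38, k, 27, 15), (c, 38, k, 28, 37), (c, 38, k, 29, 36), (c, 38, k, 39, 7), (c, 39, w, 10, 25), (c, 39, w, 16, 21), (c, 39, w, 27, 15), (c, 39, w, 28, 37), (c, 39, w, 29, 36), (c, 39, w, 39, 7)}
Apply σ_{F ≥ 25}; surviving tuples: {(c, 38, k, 10, 25), (c, 38, k, 28, 37), (c, 38, k, 29, 36), (c, 39, w, 10, 25), (c, 39, w, 28, 37), (c, 39, w, 29, 36)}
Projecting to A, E, C: {(k, c, 10), (k, c, 28), (k, c, 29), (w, c, 10), (w, c, 28), (w, c, 29)}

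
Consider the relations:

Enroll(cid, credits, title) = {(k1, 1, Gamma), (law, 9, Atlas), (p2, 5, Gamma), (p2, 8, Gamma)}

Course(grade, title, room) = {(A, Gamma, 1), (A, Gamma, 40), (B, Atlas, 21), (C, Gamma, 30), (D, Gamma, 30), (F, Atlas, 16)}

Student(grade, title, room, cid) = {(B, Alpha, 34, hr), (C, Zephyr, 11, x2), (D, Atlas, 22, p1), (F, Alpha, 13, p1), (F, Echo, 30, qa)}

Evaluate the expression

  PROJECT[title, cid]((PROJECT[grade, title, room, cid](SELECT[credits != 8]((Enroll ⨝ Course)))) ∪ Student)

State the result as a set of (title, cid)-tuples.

{(Alpha, hr), (Alpha, p1), (Atlas, law), (Atlas, p1), (Echo, qa), (Gamma, k1), (Gamma, p2), (Zephyr, x2)}

Joining Enroll and Course on title yields {(k1, 1, Gamma, A, 1), (k1, 1, Gamma, A, 40), (k1, 1, Gamma, C, 30), (k1, 1, Gamma, D, 30), (law, 9, Atlas, B, 21), (law, 9, Atlas, F, 16), (p2, 5, Gamma, A, 1), (p2, 5, Gamma, A, 40), (p2, 5, Gamma, C, 30), (p2, 5, Gamma, D, 30), (p2, 8, Gamma, A, 1), (p2, 8, Gamma, A, 40), (p2, 8, Gamma, C, 30), (p2, 8, Gamma, D, 30)}.
Filtering on credits != 8 leaves {(k1, 1, Gamma, A, 1), (k1, 1, Gamma, A, 40), (k1, 1, Gamma, C, 30), (k1, 1, Gamma, D, 30), (law, 9, Atlas, B, 21), (law, 9, Atlas, F, 16), (p2, 5, Gamma, A, 1), (p2, 5, Gamma, A, 40), (p2, 5, Gamma, C, 30), (p2, 5, Gamma, D, 30)}.
π[grade, title, room, cid]: project onto (grade, title, room, cid) → {(A, Gamma, 1, k1), (A, Gamma, 1, p2), (A, Gamma, 40, k1), (A, Gamma, 40, p2), (B, Atlas, 21, law), (C, Gamma, 30, k1), (C, Gamma, 30, p2), (D, Gamma, 30, k1), (D, Gamma, 30, p2), (F, Atlas, 16, law)}
Taking the union: {(A, Gamma, 1, k1), (A, Gamma, 1, p2), (A, Gamma, 40, k1), (A, Gamma, 40, p2), (B, Alpha, 34, hr), (B, Atlas, 21, law), (C, Gamma, 30, k1), (C, Gamma, 30, p2), (C, Zephyr, 11, x2), (D, Atlas, 22, p1), (D, Gamma, 30, k1), (D, Gamma, 30, p2), (F, Alpha, 13, p1), (F, Atlas, 16, law), (F, Echo, 30, qa)}
π[title, cid]: project onto (title, cid) (7 duplicate(s) eliminated) → {(Alpha, hr), (Alpha, p1), (Atlas, law), (Atlas, p1), (Echo, qa), (Gamma, k1), (Gamma, p2), (Zephyr, x2)}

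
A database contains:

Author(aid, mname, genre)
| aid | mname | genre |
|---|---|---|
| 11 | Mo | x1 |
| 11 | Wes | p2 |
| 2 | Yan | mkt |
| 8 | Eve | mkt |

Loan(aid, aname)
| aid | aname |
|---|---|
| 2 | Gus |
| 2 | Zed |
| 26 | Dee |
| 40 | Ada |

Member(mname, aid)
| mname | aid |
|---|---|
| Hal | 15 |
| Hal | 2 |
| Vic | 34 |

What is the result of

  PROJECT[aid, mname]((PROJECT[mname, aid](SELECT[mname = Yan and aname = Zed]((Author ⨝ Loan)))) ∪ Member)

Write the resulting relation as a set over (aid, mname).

{(15, Hal), (2, Hal), (2, Yan), (34, Vic)}

Natural join on aid: {(2, Yan, mkt, Gus), (2, Yan, mkt, Zed)}
Selection mname = Yan and aname = Zed: {(2, Yan, mkt, Zed)}
π_{mname, aid} gives {(Yan, 2)}.
Union: {(Yan, 2)} with {(Hal, 15), (Hal, 2), (Vic, 34)} → {(Hal, 15), (Hal, 2), (Vic, 34), (Yan, 2)}
π_{aid, mname} gives {(15, Hal), (2, Hal), (2, Yan), (34, Vic)}.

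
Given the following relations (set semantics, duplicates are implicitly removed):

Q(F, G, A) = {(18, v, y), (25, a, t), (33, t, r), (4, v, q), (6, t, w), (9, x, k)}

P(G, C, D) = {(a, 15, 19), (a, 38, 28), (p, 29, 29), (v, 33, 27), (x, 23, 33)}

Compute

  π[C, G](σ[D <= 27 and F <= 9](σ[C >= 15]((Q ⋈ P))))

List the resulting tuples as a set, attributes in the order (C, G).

Q ⋈ P (natural join on G): {(18, v, y, 33, 27), (25, a, t, 15, 19), (25, a, t, 38, 28), (4, v, q, 33, 27), (9, x, k, 23, 33)}
Apply σ_{C >= 15}; surviving tuples: {(18, v, y, 33, 27), (25, a, t, 15, 19), (25, a, t, 38, 28), (4, v, q, 33, 27), (9, x, k, 23, 33)}
Apply σ_{D <= 27 and F <= 9}; surviving tuples: {(4, v, q, 33, 27)}
π_{C, G} gives {(33, v)}.

{(33, v)}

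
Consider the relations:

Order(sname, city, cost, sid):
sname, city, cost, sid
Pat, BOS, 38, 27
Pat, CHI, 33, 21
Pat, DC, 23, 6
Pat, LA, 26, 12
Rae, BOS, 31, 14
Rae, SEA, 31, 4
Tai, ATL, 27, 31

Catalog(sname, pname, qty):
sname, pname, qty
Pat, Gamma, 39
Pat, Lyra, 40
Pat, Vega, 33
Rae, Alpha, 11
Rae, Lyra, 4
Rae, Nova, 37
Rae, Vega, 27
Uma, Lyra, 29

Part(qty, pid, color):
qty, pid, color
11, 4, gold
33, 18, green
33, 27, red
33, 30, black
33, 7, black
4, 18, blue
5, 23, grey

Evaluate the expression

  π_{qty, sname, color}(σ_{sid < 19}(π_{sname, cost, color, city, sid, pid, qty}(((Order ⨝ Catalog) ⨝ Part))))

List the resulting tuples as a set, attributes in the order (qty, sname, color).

{(11, Rae, gold), (33, Pat, black), (33, Pat, green), (33, Pat, red), (4, Rae, blue)}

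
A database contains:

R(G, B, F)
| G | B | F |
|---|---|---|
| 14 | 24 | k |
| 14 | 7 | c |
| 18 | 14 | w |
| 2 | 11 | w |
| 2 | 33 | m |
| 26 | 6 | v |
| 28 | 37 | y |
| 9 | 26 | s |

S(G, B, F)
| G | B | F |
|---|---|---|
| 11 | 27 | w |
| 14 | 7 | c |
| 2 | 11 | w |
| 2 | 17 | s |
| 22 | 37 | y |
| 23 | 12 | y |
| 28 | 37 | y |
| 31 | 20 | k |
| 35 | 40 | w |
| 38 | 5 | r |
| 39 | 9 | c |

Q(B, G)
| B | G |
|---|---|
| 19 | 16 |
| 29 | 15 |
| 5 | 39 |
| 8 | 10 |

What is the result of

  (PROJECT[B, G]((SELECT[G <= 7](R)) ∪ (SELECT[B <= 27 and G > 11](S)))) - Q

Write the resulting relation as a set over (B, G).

σ[G <= 7]: keep tuples satisfying G <= 7 → {(2, 11, w), (2, 33, m)}
σ[B <= 27 and G > 11]: keep tuples satisfying B <= 27 and G > 11 → {(14, 7, c), (23, 12, y), (31, 20, k), (38, 5, r), (39, 9, c)}
Taking the union: {(14, 7, c), (2, 11, w), (2, 33, m), (23, 12, y), (31, 20, k), (38, 5, r), (39, 9, c)}
π_{B, G} gives {(11, 2), (12, 23), (20, 31), (33, 2), (5, 38), (7, 14), (9, 39)}.
Taking the difference: {(11, 2), (12, 23), (20, 31), (33, 2), (5, 38), (7, 14), (9, 39)}

{(11, 2), (12, 23), (20, 31), (33, 2), (5, 38), (7, 14), (9, 39)}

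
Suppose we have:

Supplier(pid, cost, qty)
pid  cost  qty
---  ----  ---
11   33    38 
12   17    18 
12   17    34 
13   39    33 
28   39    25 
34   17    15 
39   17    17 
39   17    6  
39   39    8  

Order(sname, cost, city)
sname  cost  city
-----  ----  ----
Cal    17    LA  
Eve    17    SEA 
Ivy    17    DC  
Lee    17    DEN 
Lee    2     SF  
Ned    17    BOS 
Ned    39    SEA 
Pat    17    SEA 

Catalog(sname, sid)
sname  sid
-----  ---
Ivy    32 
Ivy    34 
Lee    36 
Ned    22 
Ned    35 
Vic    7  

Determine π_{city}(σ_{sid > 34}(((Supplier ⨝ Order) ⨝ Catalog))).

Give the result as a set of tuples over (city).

Natural join on cost: {(12, 17, 18, Cal, LA), (12, 17, 18, Eve, SEA), (12, 17, 18, Ivy, DC), (12, 17, 18, Lee, DEN), (12, 17, 18, Ned, BOS), (12, 17, 18, Pat, SEA), (12, 17, 34, Cal, LA), (12, 17, 34, Eve, SEA), (12, 17, 34, Ivy, DC), (12, 17, 34, Lee, DEN), (12, 17, 34, Ned, BOS), (12, 17, 34, Pat, SEA), (13, 39, 33, Ned, SEA), (28, 39, 25, Ned, SEA), (34, 17, 15, Cal, LA), (34, 17, 15, Eve, SEA), (34, 17, 15, Ivy, DC), (34, 17, 15, Lee, DEN), (34, 17, 15, Ned, BOS), (34, 17, 15, Pat, SEA), (39, 17, 17, Cal, LA), (39, 17, 17, Eve, SEA), (39, 17, 17, Ivy, DC), (39, 17, 17, Lee, DEN), (39, 17, 17, Ned, BOS), (39, 17, 17, Pat, SEA), (39, 17, 6, Cal, LA), (39, 17, 6, Eve, SEA), (39, 17, 6, Ivy, DC), (39, 17, 6, Lee, DEN), (39, 17, 6, Ned, BOS), (39, 17, 6, Pat, SEA), (39, 39, 8, Ned, SEA)}
Natural join on sname: {(12, 17, 18, Ivy, DC, 32), (12, 17, 18, Ivy, DC, 34), (12, 17, 18, Lee, DEN, 36), (12, 17, 18, Ned, BOS, 22), (12, 17, 18, Ned, BOS, 35), (12, 17, 34, Ivy, DC, 32), (12, 17, 34, Ivy, DC, 34), (12, 17, 34, Lee, DEN, 36), (12, 17, 34, Ned, BOS, 22), (12, 17, 34, Ned, BOS, 35), (13, 39, 33, Ned, SEA, 22), (13, 39, 33, Ned, SEA, 35), (28, 39, 25, Ned, SEA, 22), (28, 39, 25, Ned, SEA, 35), (34, 17, 15, Ivy, DC, 32), (34, 17, 15, Ivy, DC, 34), (34, 17, 15, Lee, DEN, 36), (34, 17, 15, Ned, BOS, 22), (34, 17, 15, Ned, BOS, 35), (39, 17, 17, Ivy, DC, 32), (39, 17, 17, Ivy, DC, 34), (39, 17, 17, Lee, DEN, 36), (39, 17, 17, Ned, BOS, 22), (39, 17, 17, Ned, BOS, 35), (39, 17, 6, Ivy, DC, 32), (39, 17, 6, Ivy, DC, 34), (39, 17, 6, Lee, DEN, 36), (39, 17, 6, Ned, BOS, 22), (39, 17, 6, Ned, BOS, 35), (39, 39, 8, Ned, SEA, 22), (39, 39, 8, Ned, SEA, 35)}
Filtering on sid > 34 leaves {(12, 17, 18, Lee, DEN, 36), (12, 17, 18, Ned, BOS, 35), (12, 17, 34, Lee, DEN, 36), (12, 17, 34, Ned, BOS, 35), (13, 39, 33, Ned, SEA, 35), (28, 39, 25, Ned, SEA, 35), (34, 17, 15, Lee, DEN, 36), (34, 17, 15, Ned, BOS, 35), (39, 17, 17, Lee, DEN, 36), (39, 17, 17, Ned, BOS, 35), (39, 17, 6, Lee, DEN, 36), (39, 17, 6, Ned, BOS, 35), (39, 39, 8, Ned, SEA, 35)}.
π_{city} gives {BOS, DEN, SEA} (10 duplicate(s) eliminated).

{BOS, DEN, SEA}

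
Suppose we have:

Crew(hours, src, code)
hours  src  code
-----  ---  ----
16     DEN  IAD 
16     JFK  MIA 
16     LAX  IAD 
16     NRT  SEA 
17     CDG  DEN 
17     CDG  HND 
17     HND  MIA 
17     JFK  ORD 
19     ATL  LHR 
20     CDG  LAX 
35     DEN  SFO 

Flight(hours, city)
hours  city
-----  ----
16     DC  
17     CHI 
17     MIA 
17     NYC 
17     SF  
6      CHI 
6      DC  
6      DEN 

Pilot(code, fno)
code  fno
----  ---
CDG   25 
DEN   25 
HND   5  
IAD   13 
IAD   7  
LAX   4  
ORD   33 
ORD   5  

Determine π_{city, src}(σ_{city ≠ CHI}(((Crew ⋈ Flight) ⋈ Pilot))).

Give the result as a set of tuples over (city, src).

{(DC, DEN), (DC, LAX), (MIA, CDG), (MIA, JFK), (NYC, CDG), (NYC, JFK), (SF, CDG), (SF, JFK)}

Natural join on hours: {(16, DEN, IAD, DC), (16, JFK, MIA, DC), (16, LAX, IAD, DC), (16, NRT, SEA, DC), (17, CDG, DEN, CHI), (17, CDG, DEN, MIA), (17, CDG, DEN, NYC), (17, CDG, DEN, SF), (17, CDG, HND, CHI), (17, CDG, HND, MIA), (17, CDG, HND, NYC), (17, CDG, HND, SF), (17, HND, MIA, CHI), (17, HND, MIA, MIA), (17, HND, MIA, NYC), (17, HND, MIA, SF), (17, JFK, ORD, CHI), (17, JFK, ORD, MIA), (17, JFK, ORD, NYC), (17, JFK, ORD, SF)}
Natural join on code: {(16, DEN, IAD, DC, 13), (16, DEN, IAD, DC, 7), (16, LAX, IAD, DC, 13), (16, LAX, IAD, DC, 7), (17, CDG, DEN, CHI, 25), (17, CDG, DEN, MIA, 25), (17, CDG, DEN, NYC, 25), (17, CDG, DEN, SF, 25), (17, CDG, HND, CHI, 5), (17, CDG, HND, MIA, 5), (17, CDG, HND, NYC, 5), (17, CDG, HND, SF, 5), (17, JFK, ORD, CHI, 33), (17, JFK, ORD, CHI, 5), (17, JFK, ORD, MIA, 33), (17, JFK, ORD, MIA, 5), (17, JFK, ORD, NYC, 33), (17, JFK, ORD, NYC, 5), (17, JFK, ORD, SF, 33), (17, JFK, ORD, SF, 5)}
Filtering on city ≠ CHI leaves {(16, DEN, IAD, DC, 13), (16, DEN, IAD, DC, 7), (16, LAX, IAD, DC, 13), (16, LAX, IAD, DC, 7), (17, CDG, DEN, MIA, 25), (17, CDG, DEN, NYC, 25), (17, CDG, DEN, SF, 25), (17, CDG, HND, MIA, 5), (17, CDG, HND, NYC, 5), (17, CDG, HND, SF, 5), (17, JFK, ORD, MIA, 33), (17, JFK, ORD, MIA, 5), (17, JFK, ORD, NYC, 33), (17, JFK, ORD, NYC, 5), (17, JFK, ORD, SF, 33), (17, JFK, ORD, SF, 5)}.
Projecting to city, src (8 duplicate(s) eliminated): {(DC, DEN), (DC, LAX), (MIA, CDG), (MIA, JFK), (NYC, CDG), (NYC, JFK), (SF, CDG), (SF, JFK)}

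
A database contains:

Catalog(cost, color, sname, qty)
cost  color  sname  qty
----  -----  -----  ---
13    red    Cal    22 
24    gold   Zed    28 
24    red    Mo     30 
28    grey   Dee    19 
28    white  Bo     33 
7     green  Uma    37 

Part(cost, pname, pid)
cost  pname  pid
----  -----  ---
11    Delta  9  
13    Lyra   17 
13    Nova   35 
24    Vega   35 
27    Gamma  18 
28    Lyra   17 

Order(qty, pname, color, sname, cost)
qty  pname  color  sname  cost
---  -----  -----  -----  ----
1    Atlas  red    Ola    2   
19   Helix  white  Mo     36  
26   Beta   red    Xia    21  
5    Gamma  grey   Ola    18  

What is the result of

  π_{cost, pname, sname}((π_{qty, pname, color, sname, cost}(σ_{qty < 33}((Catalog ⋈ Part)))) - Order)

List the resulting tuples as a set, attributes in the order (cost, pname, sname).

{(13, Lyra, Cal), (13, Nova, Cal), (24, Vega, Mo), (24, Vega, Zed), (28, Lyra, Dee)}

Catalog ⋈ Part (natural join on cost): {(13, red, Cal, 22, Lyra, 17), (13, red, Cal, 22, Nova, 35), (24, gold, Zed, 28, Vega, 35), (24, red, Mo, 30, Vega, 35), (28, grey, Dee, 19, Lyra, 17), (28, white, Bo, 33, Lyra, 17)}
Apply σ_{qty < 33}; surviving tuples: {(13, red, Cal, 22, Lyra, 17), (13, red, Cal, 22, Nova, 35), (24, gold, Zed, 28, Vega, 35), (24, red, Mo, 30, Vega, 35), (28, grey, Dee, 19, Lyra, 17)}
Keep only column(s) qty, pname, color, sname, cost: {(19, Lyra, grey, Dee, 28), (22, Lyra, red, Cal, 13), (22, Nova, red, Cal, 13), (28, Vega, gold, Zed, 24), (30, Vega, red, Mo, 24)}
Set difference of the two operands is {(19, Lyra, grey, Dee, 28), (22, Lyra, red, Cal, 13), (22, Nova, red, Cal, 13), (28, Vega, gold, Zed, 24), (30, Vega, red, Mo, 24)}.
Keep only column(s) cost, pname, sname: {(13, Lyra, Cal), (13, Nova, Cal), (24, Vega, Mo), (24, Vega, Zed), (28, Lyra, Dee)}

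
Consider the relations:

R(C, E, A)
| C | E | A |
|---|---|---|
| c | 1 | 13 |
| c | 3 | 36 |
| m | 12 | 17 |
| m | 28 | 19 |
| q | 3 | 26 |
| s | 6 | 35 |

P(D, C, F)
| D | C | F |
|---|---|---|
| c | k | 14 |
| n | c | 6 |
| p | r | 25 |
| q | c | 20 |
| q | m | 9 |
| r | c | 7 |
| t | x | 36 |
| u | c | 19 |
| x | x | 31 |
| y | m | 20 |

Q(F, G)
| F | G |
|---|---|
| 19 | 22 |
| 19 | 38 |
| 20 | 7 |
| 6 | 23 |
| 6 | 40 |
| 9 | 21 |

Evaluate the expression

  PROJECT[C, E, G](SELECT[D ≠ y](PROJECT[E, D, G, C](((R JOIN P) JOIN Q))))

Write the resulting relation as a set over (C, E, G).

{(c, 1, 22), (c, 1, 23), (c, 1, 38), (c, 1, 40), (c, 1, 7), (c, 3, 22), (c, 3, 23), (c, 3, 38), (c, 3, 40), (c, 3, 7), (m, 12, 21), (m, 28, 21)}

R ⋈ P (natural join on C): {(c, 1, 13, n, 6), (c, 1, 13, q, 20), (c, 1, 13, r, 7), (c, 1, 13, u, 19), (c, 3, 36, n, 6), (c, 3, 36, q, 20), (c, 3, 36, r, 7), (c, 3, 36, u, 19), (m, 12, 17, q, 9), (m, 12, 17, y, 20), (m, 28, 19, q, 9), (m, 28, 19, y, 20)}
(R JOIN P) ⋈ Q (natural join on F): {(c, 1, 13, n, 6, 23), (c, 1, 13, n, 6, 40), (c, 1, 13, q, 20, 7), (c, 1, 13, u, 19, 22), (c, 1, 13, u, 19, 38), (c, 3, 36, n, 6, 23), (c, 3, 36, n, 6, 40), (c, 3, 36, q, 20, 7), (c, 3, 36, u, 19, 22), (c, 3, 36, u, 19, 38), (m, 12, 17, q, 9, 21), (m, 12, 17, y, 20, 7), (m, 28, 19, q, 9, 21), (m, 28, 19, y, 20, 7)}
π[E, D, G, C]: project onto (E, D, G, C) → {(1, n, 23, c), (1, n, 40, c), (1, q, 7, c), (1, u, 22, c), (1, u, 38, c), (12, q, 21, m), (12, y, 7, m), (28, q, 21, m), (28, y, 7, m), (3, n, 23, c), (3, n, 40, c), (3, q, 7, c), (3, u, 22, c), (3, u, 38, c)}
Apply σ_{D ≠ y}; surviving tuples: {(1, n, 23, c), (1, n, 40, c), (1, q, 7, c), (1, u, 22, c), (1, u, 38, c), (12, q, 21, m), (28, q, 21, m), (3, n, 23, c), (3, n, 40, c), (3, q, 7, c), (3, u, 22, c), (3, u, 38, c)}
π[C, E, G]: project onto (C, E, G) → {(c, 1, 22), (c, 1, 23), (c, 1, 38), (c, 1, 40), (c, 1, 7), (c, 3, 22), (c, 3, 23), (c, 3, 38), (c, 3, 40), (c, 3, 7), (m, 12, 21), (m, 28, 21)}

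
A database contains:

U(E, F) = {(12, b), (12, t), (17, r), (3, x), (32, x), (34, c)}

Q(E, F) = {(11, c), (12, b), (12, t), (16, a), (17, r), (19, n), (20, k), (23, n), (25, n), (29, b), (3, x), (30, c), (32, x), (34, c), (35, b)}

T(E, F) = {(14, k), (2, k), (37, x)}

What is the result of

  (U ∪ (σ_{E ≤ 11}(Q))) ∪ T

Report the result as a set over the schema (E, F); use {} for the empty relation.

{(11, c), (12, b), (12, t), (14, k), (17, r), (2, k), (3, x), (32, x), (34, c), (37, x)}

Apply σ_{E ≤ 11}; surviving tuples: {(11, c), (3, x)}
Set union of the two operands is {(11, c), (12, b), (12, t), (17, r), (3, x), (32, x), (34, c)}.
Set union of the two operands is {(11, c), (12, b), (12, t), (14, k), (17, r), (2, k), (3, x), (32, x), (34, c), (37, x)}.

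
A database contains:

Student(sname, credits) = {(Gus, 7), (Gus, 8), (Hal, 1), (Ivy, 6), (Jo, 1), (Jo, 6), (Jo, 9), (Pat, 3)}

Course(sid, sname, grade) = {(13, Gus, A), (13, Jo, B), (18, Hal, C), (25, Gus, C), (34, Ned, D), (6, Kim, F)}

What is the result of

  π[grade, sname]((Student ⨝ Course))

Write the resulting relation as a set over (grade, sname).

Natural join on sname: {(Gus, 7, 13, A), (Gus, 7, 25, C), (Gus, 8, 13, A), (Gus, 8, 25, C), (Hal, 1, 18, C), (Jo, 1, 13, B), (Jo, 6, 13, B), (Jo, 9, 13, B)}
Projecting to grade, sname (4 duplicate(s) eliminated): {(A, Gus), (B, Jo), (C, Gus), (C, Hal)}

{(A, Gus), (B, Jo), (C, Gus), (C, Hal)}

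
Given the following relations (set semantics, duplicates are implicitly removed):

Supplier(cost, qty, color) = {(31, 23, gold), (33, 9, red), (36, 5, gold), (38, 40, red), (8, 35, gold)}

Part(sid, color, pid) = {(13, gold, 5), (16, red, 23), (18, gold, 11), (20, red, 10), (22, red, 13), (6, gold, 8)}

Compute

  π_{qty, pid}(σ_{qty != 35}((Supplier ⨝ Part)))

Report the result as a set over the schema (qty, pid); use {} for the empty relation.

{(23, 11), (23, 5), (23, 8), (40, 10), (40, 13), (40, 23), (5, 11), (5, 5), (5, 8), (9, 10), (9, 13), (9, 23)}

Supplier ⋈ Part (natural join on color): {(31, 23, gold, 13, 5), (31, 23, gold, 18, 11), (31, 23, gold, 6, 8), (33, 9, red, 16, 23), (33, 9, red, 20, 10), (33, 9, red, 22, 13), (36, 5, gold, 13, 5), (36, 5, gold, 18, 11), (36, 5, gold, 6, 8), (38, 40, red, 16, 23), (38, 40, red, 20, 10), (38, 40, red, 22, 13), (8, 35, gold, 13, 5), (8, 35, gold, 18, 11), (8, 35, gold, 6, 8)}
Selection qty != 35: {(31, 23, gold, 13, 5), (31, 23, gold, 18, 11), (31, 23, gold, 6, 8), (33, 9, red, 16, 23), (33, 9, red, 20, 10), (33, 9, red, 22, 13), (36, 5, gold, 13, 5), (36, 5, gold, 18, 11), (36, 5, gold, 6, 8), (38, 40, red, 16, 23), (38, 40, red, 20, 10), (38, 40, red, 22, 13)}
Projecting to qty, pid: {(23, 11), (23, 5), (23, 8), (40, 10), (40, 13), (40, 23), (5, 11), (5, 5), (5, 8), (9, 10), (9, 13), (9, 23)}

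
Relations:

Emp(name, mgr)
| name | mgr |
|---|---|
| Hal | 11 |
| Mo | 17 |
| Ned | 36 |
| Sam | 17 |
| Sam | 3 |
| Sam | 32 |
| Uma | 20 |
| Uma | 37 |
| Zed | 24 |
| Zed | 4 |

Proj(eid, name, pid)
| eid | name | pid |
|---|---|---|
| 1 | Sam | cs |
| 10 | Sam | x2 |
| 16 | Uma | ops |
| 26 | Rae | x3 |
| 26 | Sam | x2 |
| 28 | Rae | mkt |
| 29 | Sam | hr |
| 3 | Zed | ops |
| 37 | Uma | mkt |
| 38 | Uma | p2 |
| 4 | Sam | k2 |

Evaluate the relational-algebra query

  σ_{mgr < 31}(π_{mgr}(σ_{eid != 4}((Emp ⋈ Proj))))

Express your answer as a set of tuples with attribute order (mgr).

Natural join on name: {(Sam, 17, 1, cs), (Sam, 17, 10, x2), (Sam, 17, 26, x2), (Sam, 17, 29, hr), (Sam, 17, 4, k2), (Sam, 3, 1, cs), (Sam, 3, 10, x2), (Sam, 3, 26, x2), (Sam, 3, 29, hr), (Sam, 3, 4, k2), (Sam, 32, 1, cs), (Sam, 32, 10, x2), (Sam, 32, 26, x2), (Sam, 32, 29, hr), (Sam, 32, 4, k2), (Uma, 20, 16, ops), (Uma, 20, 37, mkt), (Uma, 20, 38, p2), (Uma, 37, 16, ops), (Uma, 37, 37, mkt), (Uma, 37, 38, p2), (Zed, 24, 3, ops), (Zed, 4, 3, ops)}
Selection eid != 4: {(Sam, 17, 1, cs), (Sam, 17, 10, x2), (Sam, 17, 26, x2), (Sam, 17, 29, hr), (Sam, 3, 1, cs), (Sam, 3, 10, x2), (Sam, 3, 26, x2), (Sam, 3, 29, hr), (Sam, 32, 1, cs), (Sam, 32, 10, x2), (Sam, 32, 26, x2), (Sam, 32, 29, hr), (Uma, 20, 16, ops), (Uma, 20, 37, mkt), (Uma, 20, 38, p2), (Uma, 37, 16, ops), (Uma, 37, 37, mkt), (Uma, 37, 38, p2), (Zed, 24, 3, ops), (Zed, 4, 3, ops)}
π[mgr]: project onto (mgr) (13 duplicate(s) eliminated) → {17, 20, 24, 3, 32, 37, 4}
Selection mgr < 31: {17, 20, 24, 3, 4}

{17, 20, 24, 3, 4}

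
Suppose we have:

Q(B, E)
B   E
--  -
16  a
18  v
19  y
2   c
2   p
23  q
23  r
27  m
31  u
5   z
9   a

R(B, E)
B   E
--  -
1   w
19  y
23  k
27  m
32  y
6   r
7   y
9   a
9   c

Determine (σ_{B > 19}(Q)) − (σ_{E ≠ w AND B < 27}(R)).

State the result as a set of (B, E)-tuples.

{(23, q), (23, r), (27, m), (31, u)}

Filtering on B > 19 leaves {(23, q), (23, r), (27, m), (31, u)}.
Filtering on E ≠ w AND B < 27 leaves {(19, y), (23, k), (6, r), (7, y), (9, a), (9, c)}.
Taking the difference: {(23, q), (23, r), (27, m), (31, u)}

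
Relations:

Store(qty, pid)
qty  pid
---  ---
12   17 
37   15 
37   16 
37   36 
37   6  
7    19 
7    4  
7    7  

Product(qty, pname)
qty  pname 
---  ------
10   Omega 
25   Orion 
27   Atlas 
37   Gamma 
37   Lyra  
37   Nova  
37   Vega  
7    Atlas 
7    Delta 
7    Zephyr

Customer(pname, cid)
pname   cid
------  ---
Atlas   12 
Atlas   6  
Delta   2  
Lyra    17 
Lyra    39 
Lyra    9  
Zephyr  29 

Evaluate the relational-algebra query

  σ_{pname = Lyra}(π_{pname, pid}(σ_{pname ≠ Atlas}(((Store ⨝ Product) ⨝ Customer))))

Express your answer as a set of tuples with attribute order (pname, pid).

{(Lyra, 15), (Lyra, 16), (Lyra, 36), (Lyra, 6)}

Natural join on qty: {(37, 15, Gamma), (37, 15, Lyra), (37, 15, Nova), (37, 15, Vega), (37, 16, Gamma), (37, 16, Lyra), (37, 16, Nova), (37, 16, Vega), (37, 36, Gamma), (37, 36, Lyra), (37, 36, Nova), (37, 36, Vega), (37, 6, Gamma), (37, 6, Lyra), (37, 6, Nova), (37, 6, Vega), (7, 19, Atlas), (7, 19, Delta), (7, 19, Zephyr), (7, 4, Atlas), (7, 4, Delta), (7, 4, Zephyr), (7, 7, Atlas), (7, 7, Delta), (7, 7, Zephyr)}
Natural join on pname: {(37, 15, Lyra, 17), (37, 15, Lyra, 39), (37, 15, Lyra, 9), (37, 16, Lyra, 17), (37, 16, Lyra, 39), (37, 16, Lyra, 9), (37, 36, Lyra, 17), (37, 36, Lyra, 39), (37, 36, Lyra, 9), (37, 6, Lyra, 17), (37, 6, Lyra, 39), (37, 6, Lyra, 9), (7, 19, Atlas, 12), (7, 19, Atlas, 6), (7, 19, Delta, 2), (7, 19, Zephyr, 29), (7, 4, Atlas, 12), (7, 4, Atlas, 6), (7, 4, Delta, 2), (7, 4, Zephyr, 29), (7, 7, Atlas, 12), (7, 7, Atlas, 6), (7, 7, Delta, 2), (7, 7, Zephyr, 29)}
Filtering on pname ≠ Atlas leaves {(37, 15, Lyra, 17), (37, 15, Lyra, 39), (37, 15, Lyra, 9), (37, 16, Lyra, 17), (37, 16, Lyra, 39), (37, 16, Lyra, 9), (37, 36, Lyra, 17), (37, 36, Lyra, 39), (37, 36, Lyra, 9), (37, 6, Lyra, 17), (37, 6, Lyra, 39), (37, 6, Lyra, 9), (7, 19, Delta, 2), (7, 19, Zephyr, 29), (7, 4, Delta, 2), (7, 4, Zephyr, 29), (7, 7, Delta, 2), (7, 7, Zephyr, 29)}.
π[pname, pid]: project onto (pname, pid) (8 duplicate(s) eliminated) → {(Delta, 19), (Delta, 4), (Delta, 7), (Lyra, 15), (Lyra, 16), (Lyra, 36), (Lyra, 6), (Zephyr, 19), (Zephyr, 4), (Zephyr, 7)}
Filtering on pname = Lyra leaves {(Lyra, 15), (Lyra, 16), (Lyra, 36), (Lyra, 6)}.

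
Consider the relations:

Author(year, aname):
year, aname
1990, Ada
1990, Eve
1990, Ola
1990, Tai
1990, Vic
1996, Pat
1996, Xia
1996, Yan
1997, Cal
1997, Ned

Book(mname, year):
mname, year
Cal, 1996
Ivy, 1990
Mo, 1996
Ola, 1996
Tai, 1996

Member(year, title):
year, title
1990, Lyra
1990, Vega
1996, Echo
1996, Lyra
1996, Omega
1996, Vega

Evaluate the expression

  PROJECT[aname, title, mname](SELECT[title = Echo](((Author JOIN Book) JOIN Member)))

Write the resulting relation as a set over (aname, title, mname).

{(Pat, Echo, Cal), (Pat, Echo, Mo), (Pat, Echo, Ola), (Pat, Echo, Tai), (Xia, Echo, Cal), (Xia, Echo, Mo), (Xia, Echo, Ola), (Xia, Echo, Tai), (Yan, Echo, Cal), (Yan, Echo, Mo), (Yan, Echo, Ola), (Yan, Echo, Tai)}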